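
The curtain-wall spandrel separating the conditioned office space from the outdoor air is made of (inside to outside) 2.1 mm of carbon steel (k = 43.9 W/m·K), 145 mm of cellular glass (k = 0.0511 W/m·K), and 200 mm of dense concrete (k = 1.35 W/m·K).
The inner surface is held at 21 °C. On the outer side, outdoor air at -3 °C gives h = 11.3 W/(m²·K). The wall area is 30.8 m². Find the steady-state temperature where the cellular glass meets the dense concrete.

Treating each layer as a thermal resistance in series:
R_carbon steel = L/(kA) = 0.0021/(43.9×30.8) = 1.553×10^-6 K/W
R_cellular glass = L/(kA) = 0.145/(0.0511×30.8) = 0.09213 K/W
R_dense concrete = L/(kA) = 0.2/(1.35×30.8) = 0.00481 K/W
R_outer film = 1/(h_o·A) = 1/(11.3×30.8) = 0.002873 K/W
R_total = 0.09981 K/W;  Q = ΔT/R_total = 24/0.09981 = 240.4 W
T_interface = T_inner − Q·ΣR(inner→interface) = 21 − 240×0.09213

T ≈ -1.15 °C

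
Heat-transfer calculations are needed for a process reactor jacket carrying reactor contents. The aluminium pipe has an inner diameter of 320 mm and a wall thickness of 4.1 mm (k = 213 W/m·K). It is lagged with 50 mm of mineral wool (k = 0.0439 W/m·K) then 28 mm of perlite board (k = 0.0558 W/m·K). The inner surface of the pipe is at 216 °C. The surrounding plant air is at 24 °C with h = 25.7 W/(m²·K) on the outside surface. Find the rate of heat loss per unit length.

q′ ≈ 143 W/m

Treating each annulus and film as a series resistance:
R_aluminium pipe wall = ln(164.1/160)/(2π×213×1) = 1.891×10^-5 K/W
R_mineral wool = ln(214.1/164.1)/(2π×0.0439×1) = 0.9642 K/W
R_perlite board = ln(242.1/214.1)/(2π×0.0558×1) = 0.3506 K/W
R_outer film = 1/(h_o·2πr_oL) = 1/(25.7×2π×0.2421×1) = 0.02558 K/W
R_total = 1.34 K/W
Q = ΔT/R_total = 192/1.34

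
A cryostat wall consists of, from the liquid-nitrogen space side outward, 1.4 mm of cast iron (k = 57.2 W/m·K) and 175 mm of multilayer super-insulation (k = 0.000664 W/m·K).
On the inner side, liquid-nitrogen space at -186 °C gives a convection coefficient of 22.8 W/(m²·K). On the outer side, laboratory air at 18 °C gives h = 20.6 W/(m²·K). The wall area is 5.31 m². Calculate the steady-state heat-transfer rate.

Q ≈ 4.11 W

Treating each layer as a thermal resistance in series:
R_inner film = 1/(h_i·A) = 1/(22.8×5.31) = 0.00826 K/W
R_cast iron = L/(kA) = 0.0014/(57.2×5.31) = 4.609×10^-6 K/W
R_multilayer super-insulation = L/(kA) = 0.175/(0.000664×5.31) = 49.63 K/W
R_outer film = 1/(h_o·A) = 1/(20.6×5.31) = 0.009142 K/W
R_total = 49.65 K/W
Q = ΔT / R_total = 204 / 49.65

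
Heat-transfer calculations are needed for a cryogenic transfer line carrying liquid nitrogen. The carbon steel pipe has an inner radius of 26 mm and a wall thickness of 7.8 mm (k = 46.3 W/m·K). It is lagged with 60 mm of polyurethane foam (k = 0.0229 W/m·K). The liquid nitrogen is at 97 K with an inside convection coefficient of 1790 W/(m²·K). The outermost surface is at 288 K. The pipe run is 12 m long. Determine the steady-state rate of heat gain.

Cylindrical conduction, so R = ln(r₂/r₁)/(2πkL) per layer, in series:
R_inner film = 1/(h_i·2πr₁L) = 1/(1790×2π×0.026×12) = 2.85×10^-4 K/W
R_carbon steel pipe wall = ln(33.8/26)/(2π×46.3×12) = 7.516×10^-5 K/W
R_polyurethane foam = ln(93.8/33.8)/(2π×0.0229×12) = 0.5912 K/W
R_total = 0.5915 K/W
Q = ΔT/R_total = 191/0.5915

Q ≈ 323 W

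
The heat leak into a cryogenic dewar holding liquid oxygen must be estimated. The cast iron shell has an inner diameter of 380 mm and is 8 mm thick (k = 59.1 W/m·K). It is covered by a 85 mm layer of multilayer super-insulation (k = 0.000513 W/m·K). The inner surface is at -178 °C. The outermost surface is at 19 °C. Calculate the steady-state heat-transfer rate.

Q ≈ 0.837 W

Each spherical layer contributes R = (1/r_i − 1/r_o)/(4πk):
R_cast iron shell = (1/0.19 − 1/0.198)/(4π×59.1) = 2.863×10^-4 K/W
R_multilayer super-insulation = (1/0.198 − 1/0.283)/(4π×0.000513) = 235.3 K/W
R_total = 235.3 K/W
Q = ΔT/R_total = 197/235.3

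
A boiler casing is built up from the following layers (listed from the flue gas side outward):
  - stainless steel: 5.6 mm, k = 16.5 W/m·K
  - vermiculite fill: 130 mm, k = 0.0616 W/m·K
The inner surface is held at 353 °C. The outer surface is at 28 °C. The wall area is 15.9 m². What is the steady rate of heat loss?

Using the resistance-network approach (series):
R_stainless steel = L/(kA) = 0.0056/(16.5×15.9) = 2.135×10^-5 K/W
R_vermiculite fill = L/(kA) = 0.13/(0.0616×15.9) = 0.1327 K/W
R_total = 0.1328 K/W
Q = ΔT / R_total = 325 / 0.1328

Q ≈ 2450 W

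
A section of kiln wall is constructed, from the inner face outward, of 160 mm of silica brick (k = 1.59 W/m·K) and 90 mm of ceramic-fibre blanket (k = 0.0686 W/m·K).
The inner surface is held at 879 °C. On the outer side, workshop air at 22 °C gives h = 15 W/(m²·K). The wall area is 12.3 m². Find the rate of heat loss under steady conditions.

Thermal resistances in series:
R_silica brick = L/(kA) = 0.16/(1.59×12.3) = 0.008181 K/W
R_ceramic-fibre blanket = L/(kA) = 0.09/(0.0686×12.3) = 0.1067 K/W
R_outer film = 1/(h_o·A) = 1/(15×12.3) = 0.00542 K/W
R_total = 0.1203 K/W
Q = ΔT / R_total = 857 / 0.1203

Q ≈ 7130 W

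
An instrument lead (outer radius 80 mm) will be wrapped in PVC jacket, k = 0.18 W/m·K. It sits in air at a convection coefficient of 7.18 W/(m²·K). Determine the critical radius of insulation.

r_cr ≈ 25.1 mm

For a cylinder r_cr = k/h = 0.18/7.18
r_cr = 25.1 mm; since the bare radius (80 mm) is above r_cr, any added insulation will reduce heat loss.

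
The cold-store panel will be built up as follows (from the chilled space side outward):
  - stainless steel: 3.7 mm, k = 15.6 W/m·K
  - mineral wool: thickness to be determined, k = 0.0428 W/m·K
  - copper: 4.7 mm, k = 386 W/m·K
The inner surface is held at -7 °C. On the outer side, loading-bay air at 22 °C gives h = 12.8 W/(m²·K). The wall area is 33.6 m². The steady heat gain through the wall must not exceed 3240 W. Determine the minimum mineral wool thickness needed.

L ≈ 9.52 mm

Treating each layer as a thermal resistance in series:
R_stainless steel = L/(kA) = 0.0037/(15.6×33.6) = 7.059×10^-6 K/W
R_copper = L/(kA) = 0.0047/(386×33.6) = 3.624×10^-7 K/W
R_outer film = 1/(h_o·A) = 1/(12.8×33.6) = 0.002325 K/W
Sum of the known resistances R_other = 0.002333 K/W
Required total resistance R_tot = ΔT/Q_allow = 29/3240 = 0.008951 K/W
R_mineral wool = R_tot − R_other = 0.006618 K/W
L = R·k·A = 0.006618×0.0428×33.6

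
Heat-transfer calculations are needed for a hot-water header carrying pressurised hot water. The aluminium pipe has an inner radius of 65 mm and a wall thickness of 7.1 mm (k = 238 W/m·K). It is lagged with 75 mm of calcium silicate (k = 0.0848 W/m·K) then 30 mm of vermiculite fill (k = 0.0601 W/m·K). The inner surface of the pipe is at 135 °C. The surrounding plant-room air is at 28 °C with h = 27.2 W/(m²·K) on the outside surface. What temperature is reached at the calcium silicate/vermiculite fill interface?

Per-layer cylindrical resistances, series-summed:
R_aluminium pipe wall = ln(72.1/65)/(2π×238×1) = 6.932×10^-5 K/W
R_calcium silicate = ln(147.1/72.1)/(2π×0.0848×1) = 1.338 K/W
R_vermiculite fill = ln(177.1/147.1)/(2π×0.0601×1) = 0.4915 K/W
R_outer film = 1/(h_o·2πr_oL) = 1/(27.2×2π×0.1771×1) = 0.03304 K/W
R_total = 1.863 K/W
Q = ΔT/R_total = 107/1.863
Q = 57.4 W/m
T_interface = T_inner − Q·ΣR(inner→interface) = 135 − 57.4×1.338

T ≈ 58.1 °C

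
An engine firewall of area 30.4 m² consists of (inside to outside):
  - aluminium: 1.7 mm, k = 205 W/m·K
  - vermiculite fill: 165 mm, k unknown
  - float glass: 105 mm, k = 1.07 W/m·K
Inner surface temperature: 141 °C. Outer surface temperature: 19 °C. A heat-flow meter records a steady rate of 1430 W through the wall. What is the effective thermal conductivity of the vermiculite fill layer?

k ≈ 0.0661 W/(m·K)

Model the wall as resistances in series:
R_aluminium = L/(kA) = 0.0017/(205×30.4) = 2.728×10^-7 K/W
R_float glass = L/(kA) = 0.105/(1.07×30.4) = 0.003228 K/W
Sum of known resistances R_other = 0.003228 K/W
Total R = ΔT/Q = 122/1430 = 0.08531 K/W
R_vermiculite fill = R_total − R_other = 0.08209 K/W
k = L/(R·A) = 0.165/(0.08209×30.4)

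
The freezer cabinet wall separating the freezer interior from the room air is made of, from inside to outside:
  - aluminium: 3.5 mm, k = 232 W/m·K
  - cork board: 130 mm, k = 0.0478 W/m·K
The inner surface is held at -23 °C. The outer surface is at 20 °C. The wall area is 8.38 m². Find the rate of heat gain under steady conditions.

Series thermal resistances:
R_aluminium = L/(kA) = 0.0035/(232×8.38) = 1.8×10^-6 K/W
R_cork board = L/(kA) = 0.13/(0.0478×8.38) = 0.3245 K/W
R_total = 0.3245 K/W
Q = ΔT / R_total = 43 / 0.3245

Q ≈ 132 W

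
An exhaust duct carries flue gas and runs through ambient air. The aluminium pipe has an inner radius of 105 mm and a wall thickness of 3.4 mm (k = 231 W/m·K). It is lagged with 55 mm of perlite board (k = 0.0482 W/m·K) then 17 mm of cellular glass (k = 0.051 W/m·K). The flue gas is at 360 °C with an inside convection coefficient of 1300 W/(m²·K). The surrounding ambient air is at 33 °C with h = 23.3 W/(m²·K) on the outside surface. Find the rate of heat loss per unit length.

q′ ≈ 192 W/m

Radial resistances (cylindrical: R_cond = ln(r_o/r_i)/(2πkL), R_conv = 1/(h·2πrL)):
R_inner film = 1/(h_i·2πr₁L) = 1/(1300×2π×0.105×1) = 0.001166 K/W
R_aluminium pipe wall = ln(108.4/105)/(2π×231×1) = 2.196×10^-5 K/W
R_perlite board = ln(163.4/108.4)/(2π×0.0482×1) = 1.355 K/W
R_cellular glass = ln(180.4/163.4)/(2π×0.051×1) = 0.3089 K/W
R_outer film = 1/(h_o·2πr_oL) = 1/(23.3×2π×0.1804×1) = 0.03786 K/W
R_total = 1.703 K/W
Q = ΔT/R_total = 327/1.703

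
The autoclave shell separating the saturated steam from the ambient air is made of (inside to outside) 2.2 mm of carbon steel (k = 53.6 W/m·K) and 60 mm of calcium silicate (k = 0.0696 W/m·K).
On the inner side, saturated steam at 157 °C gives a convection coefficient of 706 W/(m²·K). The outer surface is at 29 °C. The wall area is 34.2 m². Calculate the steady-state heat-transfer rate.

Using the resistance-network approach (series):
R_inner film = 1/(h_i·A) = 1/(706×34.2) = 4.142×10^-5 K/W
R_carbon steel = L/(kA) = 0.0022/(53.6×34.2) = 1.2×10^-6 K/W
R_calcium silicate = L/(kA) = 0.06/(0.0696×34.2) = 0.02521 K/W
R_total = 0.02525 K/W
Q = ΔT / R_total = 128 / 0.02525

Q ≈ 5070 W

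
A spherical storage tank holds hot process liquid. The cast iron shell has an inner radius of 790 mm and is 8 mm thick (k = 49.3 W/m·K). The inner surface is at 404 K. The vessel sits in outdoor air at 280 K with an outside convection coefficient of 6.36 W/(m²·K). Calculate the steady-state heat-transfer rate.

Q ≈ 6300 W

For a spherical shell R = (1/r₁ − 1/r₂)/(4πk); film R = 1/(h·4πr²). In series:
R_cast iron shell = (1/0.79 − 1/0.798)/(4π×49.3) = 2.048×10^-5 K/W
R_outer film = 1/(h·4πr_o²) = 1/(6.36×4π×0.798²) = 0.01965 K/W
R_total = 0.01967 K/W
Q = ΔT/R_total = 124/0.01967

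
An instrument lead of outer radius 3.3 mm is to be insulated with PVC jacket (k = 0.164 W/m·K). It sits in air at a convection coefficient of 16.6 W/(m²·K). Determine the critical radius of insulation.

For a cylinder r_cr = k/h = 0.164/16.6
r_cr = 9.88 mm; since the bare radius (3.3 mm) is below r_cr, adding a thin layer of insulation will *increase* heat loss.

r_cr ≈ 9.88 mm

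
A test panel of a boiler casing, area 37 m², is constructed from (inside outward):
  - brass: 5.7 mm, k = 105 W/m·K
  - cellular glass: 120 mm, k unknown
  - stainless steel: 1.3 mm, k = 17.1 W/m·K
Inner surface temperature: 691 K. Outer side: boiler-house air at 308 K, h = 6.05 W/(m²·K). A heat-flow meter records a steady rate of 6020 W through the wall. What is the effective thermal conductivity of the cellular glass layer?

Thermal resistances in series:
R_brass = L/(kA) = 0.0057/(105×37) = 1.467×10^-6 K/W
R_stainless steel = L/(kA) = 0.0013/(17.1×37) = 2.055×10^-6 K/W
R_outer film = 1/(h_o·A) = 1/(6.05×37) = 0.004467 K/W
Sum of known resistances R_other = 0.004471 K/W
Total R = ΔT/Q = 383/6020 = 0.06362 K/W
R_cellular glass = R_total − R_other = 0.05915 K/W
k = L/(R·A) = 0.12/(0.05915×37)

k ≈ 0.0548 W/(m·K)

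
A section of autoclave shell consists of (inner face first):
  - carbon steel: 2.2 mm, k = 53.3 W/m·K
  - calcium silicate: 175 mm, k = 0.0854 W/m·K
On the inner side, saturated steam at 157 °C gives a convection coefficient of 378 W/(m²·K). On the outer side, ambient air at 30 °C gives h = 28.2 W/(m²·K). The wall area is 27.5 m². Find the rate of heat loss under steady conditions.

Using the resistance-network approach (series):
R_inner film = 1/(h_i·A) = 1/(378×27.5) = 9.62×10^-5 K/W
R_carbon steel = L/(kA) = 0.0022/(53.3×27.5) = 1.501×10^-6 K/W
R_calcium silicate = L/(kA) = 0.175/(0.0854×27.5) = 0.07452 K/W
R_outer film = 1/(h_o·A) = 1/(28.2×27.5) = 0.001289 K/W
R_total = 0.0759 K/W
Q = ΔT / R_total = 127 / 0.0759

Q ≈ 1670 W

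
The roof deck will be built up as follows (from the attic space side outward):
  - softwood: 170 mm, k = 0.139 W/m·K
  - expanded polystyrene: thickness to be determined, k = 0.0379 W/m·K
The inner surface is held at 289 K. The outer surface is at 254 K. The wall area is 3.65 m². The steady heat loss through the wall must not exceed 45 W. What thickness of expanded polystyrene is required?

Series thermal resistances:
R_softwood = L/(kA) = 0.17/(0.139×3.65) = 0.3351 K/W
Sum of the known resistances R_other = 0.3351 K/W
Required total resistance R_tot = ΔT/Q_allow = 35/45 = 0.7778 K/W
R_expanded polystyrene = R_tot − R_other = 0.4427 K/W
L = R·k·A = 0.4427×0.0379×3.65

L ≈ 61.2 mm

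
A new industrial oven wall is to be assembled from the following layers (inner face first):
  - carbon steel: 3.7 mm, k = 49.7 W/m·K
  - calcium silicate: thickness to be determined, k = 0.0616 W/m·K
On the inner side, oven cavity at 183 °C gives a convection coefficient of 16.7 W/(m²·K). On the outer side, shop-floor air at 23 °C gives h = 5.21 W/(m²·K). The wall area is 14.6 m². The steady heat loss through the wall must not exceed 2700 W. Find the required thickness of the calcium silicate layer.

L ≈ 37.8 mm

Series thermal resistances:
R_inner film = 1/(h_i·A) = 1/(16.7×14.6) = 0.004101 K/W
R_carbon steel = L/(kA) = 0.0037/(49.7×14.6) = 5.099×10^-6 K/W
R_outer film = 1/(h_o·A) = 1/(5.21×14.6) = 0.01315 K/W
Sum of the known resistances R_other = 0.01725 K/W
Required total resistance R_tot = ΔT/Q_allow = 160/2700 = 0.05926 K/W
R_calcium silicate = R_tot − R_other = 0.04201 K/W
L = R·k·A = 0.04201×0.0616×14.6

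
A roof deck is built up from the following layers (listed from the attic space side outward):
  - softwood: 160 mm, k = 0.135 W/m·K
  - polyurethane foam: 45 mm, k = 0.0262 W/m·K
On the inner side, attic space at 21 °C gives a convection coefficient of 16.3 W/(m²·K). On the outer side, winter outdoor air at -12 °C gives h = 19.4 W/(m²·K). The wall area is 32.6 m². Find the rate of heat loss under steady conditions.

Using the resistance-network approach (series):
R_inner film = 1/(h_i·A) = 1/(16.3×32.6) = 0.001882 K/W
R_softwood = L/(kA) = 0.16/(0.135×32.6) = 0.03636 K/W
R_polyurethane foam = L/(kA) = 0.045/(0.0262×32.6) = 0.05269 K/W
R_outer film = 1/(h_o·A) = 1/(19.4×32.6) = 0.001581 K/W
R_total = 0.0925 K/W
Q = ΔT / R_total = 33 / 0.0925

Q ≈ 357 W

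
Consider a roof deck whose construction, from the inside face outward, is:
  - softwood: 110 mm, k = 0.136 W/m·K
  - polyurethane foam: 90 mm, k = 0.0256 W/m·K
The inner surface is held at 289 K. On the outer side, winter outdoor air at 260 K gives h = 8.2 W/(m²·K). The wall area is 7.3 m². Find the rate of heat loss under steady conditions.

Q ≈ 47.6 W

Using the resistance-network approach (series):
R_softwood = L/(kA) = 0.11/(0.136×7.3) = 0.1108 K/W
R_polyurethane foam = L/(kA) = 0.09/(0.0256×7.3) = 0.4816 K/W
R_outer film = 1/(h_o·A) = 1/(8.2×7.3) = 0.01671 K/W
R_total = 0.6091 K/W
Q = ΔT / R_total = 29 / 0.6091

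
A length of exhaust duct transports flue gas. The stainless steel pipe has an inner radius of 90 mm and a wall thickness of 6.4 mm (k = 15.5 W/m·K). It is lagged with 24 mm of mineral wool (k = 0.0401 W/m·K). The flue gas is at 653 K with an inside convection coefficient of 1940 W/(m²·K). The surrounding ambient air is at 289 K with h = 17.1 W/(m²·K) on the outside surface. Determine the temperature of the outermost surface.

T ≈ 318 K

Cylindrical conduction, so R = ln(r₂/r₁)/(2πkL) per layer, in series:
R_inner film = 1/(h_i·2πr₁L) = 1/(1940×2π×0.09×1) = 9.115×10^-4 K/W
R_stainless steel pipe wall = ln(96.4/90)/(2π×15.5×1) = 7.054×10^-4 K/W
R_mineral wool = ln(120.4/96.4)/(2π×0.0401×1) = 0.8824 K/W
R_outer film = 1/(h_o·2πr_oL) = 1/(17.1×2π×0.1204×1) = 0.0773 K/W
R_total = 0.9613 K/W
Q = ΔT/R_total = 364/0.9613
Q = 379 W/m
T_interface = T_inner − Q·ΣR(inner→interface) = 653 − 379×0.884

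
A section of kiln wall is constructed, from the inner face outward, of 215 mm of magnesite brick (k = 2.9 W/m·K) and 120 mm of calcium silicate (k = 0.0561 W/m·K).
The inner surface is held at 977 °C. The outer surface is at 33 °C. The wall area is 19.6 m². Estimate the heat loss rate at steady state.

Model the wall as resistances in series:
R_magnesite brick = L/(kA) = 0.215/(2.9×19.6) = 0.003783 K/W
R_calcium silicate = L/(kA) = 0.12/(0.0561×19.6) = 0.1091 K/W
R_total = 0.1129 K/W
Q = ΔT / R_total = 944 / 0.1129

Q ≈ 8360 W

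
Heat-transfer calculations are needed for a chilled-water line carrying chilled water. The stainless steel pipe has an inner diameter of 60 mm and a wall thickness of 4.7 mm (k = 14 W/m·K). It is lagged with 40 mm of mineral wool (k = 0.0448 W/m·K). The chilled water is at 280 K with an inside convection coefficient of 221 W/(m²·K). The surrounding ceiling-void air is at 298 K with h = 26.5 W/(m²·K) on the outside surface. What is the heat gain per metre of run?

q′ ≈ 6.36 W/m

Radial resistances (cylindrical: R_cond = ln(r_o/r_i)/(2πkL), R_conv = 1/(h·2πrL)):
R_inner film = 1/(h_i·2πr₁L) = 1/(221×2π×0.03×1) = 0.02401 K/W
R_stainless steel pipe wall = ln(34.7/30)/(2π×14×1) = 0.001655 K/W
R_mineral wool = ln(74.7/34.7)/(2π×0.0448×1) = 2.724 K/W
R_outer film = 1/(h_o·2πr_oL) = 1/(26.5×2π×0.0747×1) = 0.0804 K/W
R_total = 2.83 K/W
Q = ΔT/R_total = 18/2.83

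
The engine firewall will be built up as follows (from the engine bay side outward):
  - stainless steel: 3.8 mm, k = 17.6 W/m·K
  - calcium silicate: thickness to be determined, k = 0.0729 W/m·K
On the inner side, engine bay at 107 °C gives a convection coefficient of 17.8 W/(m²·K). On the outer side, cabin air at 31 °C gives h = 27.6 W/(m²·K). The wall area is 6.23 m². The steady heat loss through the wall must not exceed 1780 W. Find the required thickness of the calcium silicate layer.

Series thermal resistances:
R_inner film = 1/(h_i·A) = 1/(17.8×6.23) = 0.009018 K/W
R_stainless steel = L/(kA) = 0.0038/(17.6×6.23) = 3.466×10^-5 K/W
R_outer film = 1/(h_o·A) = 1/(27.6×6.23) = 0.005816 K/W
Sum of the known resistances R_other = 0.01487 K/W
Required total resistance R_tot = ΔT/Q_allow = 76/1780 = 0.0427 K/W
R_calcium silicate = R_tot − R_other = 0.02783 K/W
L = R·k·A = 0.02783×0.0729×6.23

L ≈ 12.6 mm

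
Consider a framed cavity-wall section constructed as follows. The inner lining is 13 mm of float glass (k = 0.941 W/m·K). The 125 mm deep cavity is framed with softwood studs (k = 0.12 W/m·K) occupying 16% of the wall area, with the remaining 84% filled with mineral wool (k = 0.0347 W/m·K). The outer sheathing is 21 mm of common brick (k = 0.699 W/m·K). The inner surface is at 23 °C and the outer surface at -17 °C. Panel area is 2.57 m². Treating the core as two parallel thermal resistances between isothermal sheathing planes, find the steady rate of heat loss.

Q ≈ 39.1 W

Sheathing layers in series; stud and cavity paths in parallel between them.
R_inner = 0.013/(0.941×2.57) = 0.005376 K/W
R_stud  = 0.125/(0.12×0.16×2.57) = 2.533 K/W
R_cav   = 0.125/(0.0347×0.84×2.57) = 1.669 K/W
1/R_core = 1/R_stud + 1/R_cav → R_core = 1.006 K/W
R_outer = 0.021/(0.699×2.57) = 0.01169 K/W
R_total = 1.023 K/W
Q = ΔT/R_total = 40/1.023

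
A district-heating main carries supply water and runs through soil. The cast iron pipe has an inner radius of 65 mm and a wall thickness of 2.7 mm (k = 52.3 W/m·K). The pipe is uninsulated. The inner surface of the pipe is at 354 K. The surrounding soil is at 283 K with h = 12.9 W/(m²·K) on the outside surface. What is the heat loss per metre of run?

q′ ≈ 389 W/m

Treating each annulus and film as a series resistance:
R_cast iron pipe wall = ln(67.7/65)/(2π×52.3×1) = 1.239×10^-4 K/W
R_outer film = 1/(h_o·2πr_oL) = 1/(12.9×2π×0.0677×1) = 0.1822 K/W
R_total = 0.1824 K/W
Q = ΔT/R_total = 71/0.1824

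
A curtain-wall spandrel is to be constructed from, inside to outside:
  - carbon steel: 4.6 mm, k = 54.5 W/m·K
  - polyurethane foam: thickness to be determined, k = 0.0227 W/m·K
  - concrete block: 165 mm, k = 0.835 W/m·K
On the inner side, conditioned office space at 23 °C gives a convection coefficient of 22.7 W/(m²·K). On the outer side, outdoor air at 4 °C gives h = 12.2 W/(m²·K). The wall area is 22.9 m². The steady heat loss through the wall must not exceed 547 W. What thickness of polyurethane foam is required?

Model the wall as resistances in series:
R_inner film = 1/(h_i·A) = 1/(22.7×22.9) = 0.001924 K/W
R_carbon steel = L/(kA) = 0.0046/(54.5×22.9) = 3.686×10^-6 K/W
R_concrete block = L/(kA) = 0.165/(0.835×22.9) = 0.008629 K/W
R_outer film = 1/(h_o·A) = 1/(12.2×22.9) = 0.003579 K/W
Sum of the known resistances R_other = 0.01414 K/W
Required total resistance R_tot = ΔT/Q_allow = 19/547 = 0.03473 K/W
R_polyurethane foam = R_tot − R_other = 0.0206 K/W
L = R·k·A = 0.0206×0.0227×22.9

L ≈ 10.7 mm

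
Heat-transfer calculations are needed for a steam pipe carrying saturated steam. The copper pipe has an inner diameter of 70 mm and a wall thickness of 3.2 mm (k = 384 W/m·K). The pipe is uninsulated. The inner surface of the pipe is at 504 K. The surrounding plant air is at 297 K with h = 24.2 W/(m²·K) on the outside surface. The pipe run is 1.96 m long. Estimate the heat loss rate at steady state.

Q ≈ 2360 W

Per-layer cylindrical resistances, series-summed:
R_copper pipe wall = ln(38.2/35)/(2π×384×1.96) = 1.85×10^-5 K/W
R_outer film = 1/(h_o·2πr_oL) = 1/(24.2×2π×0.0382×1.96) = 0.08784 K/W
R_total = 0.08786 K/W
Q = ΔT/R_total = 207/0.08786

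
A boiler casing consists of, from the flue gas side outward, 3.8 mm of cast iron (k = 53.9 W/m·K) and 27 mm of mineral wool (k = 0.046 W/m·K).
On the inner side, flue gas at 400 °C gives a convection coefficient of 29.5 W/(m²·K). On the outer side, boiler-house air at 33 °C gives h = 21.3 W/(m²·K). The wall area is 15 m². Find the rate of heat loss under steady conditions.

Q ≈ 8240 W

Series thermal resistances:
R_inner film = 1/(h_i·A) = 1/(29.5×15) = 0.00226 K/W
R_cast iron = L/(kA) = 0.0038/(53.9×15) = 4.7×10^-6 K/W
R_mineral wool = L/(kA) = 0.027/(0.046×15) = 0.03913 K/W
R_outer film = 1/(h_o·A) = 1/(21.3×15) = 0.00313 K/W
R_total = 0.04452 K/W
Q = ΔT / R_total = 367 / 0.04452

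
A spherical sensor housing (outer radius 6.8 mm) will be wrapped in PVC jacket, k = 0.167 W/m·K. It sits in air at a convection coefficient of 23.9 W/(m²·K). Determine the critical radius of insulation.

r_cr ≈ 14 mm

For a sphere r_cr = 2k/h = 2×0.167/23.9
r_cr = 14 mm; since the bare radius (6.8 mm) is below r_cr, adding a thin layer of insulation will *increase* heat loss.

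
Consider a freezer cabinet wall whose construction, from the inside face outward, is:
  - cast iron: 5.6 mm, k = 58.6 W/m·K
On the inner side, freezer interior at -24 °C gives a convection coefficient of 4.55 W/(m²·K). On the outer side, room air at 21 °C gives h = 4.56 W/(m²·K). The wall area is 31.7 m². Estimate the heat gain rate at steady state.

Q ≈ 3250 W

Thermal resistances in series:
R_inner film = 1/(h_i·A) = 1/(4.55×31.7) = 0.006933 K/W
R_cast iron = L/(kA) = 0.0056/(58.6×31.7) = 3.015×10^-6 K/W
R_outer film = 1/(h_o·A) = 1/(4.56×31.7) = 0.006918 K/W
R_total = 0.01385 K/W
Q = ΔT / R_total = 45 / 0.01385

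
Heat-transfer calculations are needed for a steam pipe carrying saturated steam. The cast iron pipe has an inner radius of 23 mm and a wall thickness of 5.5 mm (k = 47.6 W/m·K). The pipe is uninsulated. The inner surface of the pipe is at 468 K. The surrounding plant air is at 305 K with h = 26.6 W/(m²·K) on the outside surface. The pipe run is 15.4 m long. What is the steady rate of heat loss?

For a radial system each layer contributes R = ln(r_out/r_in)/(2πkL); films add R = 1/(hA).
R_cast iron pipe wall = ln(28.5/23)/(2π×47.6×15.4) = 4.655×10^-5 K/W
R_outer film = 1/(h_o·2πr_oL) = 1/(26.6×2π×0.0285×15.4) = 0.01363 K/W
R_total = 0.01368 K/W
Q = ΔT/R_total = 163/0.01368

Q ≈ 11900 W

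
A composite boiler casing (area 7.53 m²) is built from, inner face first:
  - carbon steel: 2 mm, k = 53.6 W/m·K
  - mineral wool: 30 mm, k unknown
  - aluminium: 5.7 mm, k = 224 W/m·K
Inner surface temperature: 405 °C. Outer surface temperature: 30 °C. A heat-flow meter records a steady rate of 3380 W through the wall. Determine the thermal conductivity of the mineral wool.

Using the resistance-network approach (series):
R_carbon steel = L/(kA) = 0.002/(53.6×7.53) = 4.955×10^-6 K/W
R_aluminium = L/(kA) = 0.0057/(224×7.53) = 3.379×10^-6 K/W
Sum of known resistances R_other = 8.335×10^-6 K/W
Total R = ΔT/Q = 375/3380 = 0.1109 K/W
R_mineral wool = R_total − R_other = 0.1109 K/W
k = L/(R·A) = 0.03/(0.1109×7.53)

k ≈ 0.0359 W/(m·K)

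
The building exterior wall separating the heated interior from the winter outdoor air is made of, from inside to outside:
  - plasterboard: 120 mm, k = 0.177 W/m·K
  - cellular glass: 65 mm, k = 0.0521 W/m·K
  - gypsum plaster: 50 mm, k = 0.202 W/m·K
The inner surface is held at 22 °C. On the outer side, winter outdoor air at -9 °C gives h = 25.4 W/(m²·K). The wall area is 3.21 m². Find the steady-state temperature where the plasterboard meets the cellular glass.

T ≈ 12.5 °C

Treating each layer as a thermal resistance in series:
R_plasterboard = L/(kA) = 0.12/(0.177×3.21) = 0.2112 K/W
R_cellular glass = L/(kA) = 0.065/(0.0521×3.21) = 0.3887 K/W
R_gypsum plaster = L/(kA) = 0.05/(0.202×3.21) = 0.07711 K/W
R_outer film = 1/(h_o·A) = 1/(25.4×3.21) = 0.01226 K/W
R_total = 0.6892 K/W;  Q = ΔT/R_total = 31/0.6892 = 44.98 W
T_interface = T_inner − Q·ΣR(inner→interface) = 22 − 45×0.2112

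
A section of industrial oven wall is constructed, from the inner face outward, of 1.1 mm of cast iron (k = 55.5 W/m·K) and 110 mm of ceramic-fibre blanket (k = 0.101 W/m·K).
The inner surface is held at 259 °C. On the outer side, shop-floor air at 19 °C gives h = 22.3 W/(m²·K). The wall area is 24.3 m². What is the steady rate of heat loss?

Thermal resistances in series:
R_cast iron = L/(kA) = 0.0011/(55.5×24.3) = 8.156×10^-7 K/W
R_ceramic-fibre blanket = L/(kA) = 0.11/(0.101×24.3) = 0.04482 K/W
R_outer film = 1/(h_o·A) = 1/(22.3×24.3) = 0.001845 K/W
R_total = 0.04667 K/W
Q = ΔT / R_total = 240 / 0.04667

Q ≈ 5140 W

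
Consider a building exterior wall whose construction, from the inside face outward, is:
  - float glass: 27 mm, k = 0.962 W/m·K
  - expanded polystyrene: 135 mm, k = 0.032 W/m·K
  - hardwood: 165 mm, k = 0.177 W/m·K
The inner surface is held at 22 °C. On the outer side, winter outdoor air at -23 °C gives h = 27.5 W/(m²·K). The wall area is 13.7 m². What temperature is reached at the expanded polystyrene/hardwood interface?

T ≈ -14.6 °C

Treating each layer as a thermal resistance in series:
R_float glass = L/(kA) = 0.027/(0.962×13.7) = 0.002049 K/W
R_expanded polystyrene = L/(kA) = 0.135/(0.032×13.7) = 0.3079 K/W
R_hardwood = L/(kA) = 0.165/(0.177×13.7) = 0.06804 K/W
R_outer film = 1/(h_o·A) = 1/(27.5×13.7) = 0.002654 K/W
R_total = 0.3807 K/W;  Q = ΔT/R_total = 45/0.3807 = 118.2 W
T_interface = T_inner − Q·ΣR(inner→interface) = 22 − 118×0.31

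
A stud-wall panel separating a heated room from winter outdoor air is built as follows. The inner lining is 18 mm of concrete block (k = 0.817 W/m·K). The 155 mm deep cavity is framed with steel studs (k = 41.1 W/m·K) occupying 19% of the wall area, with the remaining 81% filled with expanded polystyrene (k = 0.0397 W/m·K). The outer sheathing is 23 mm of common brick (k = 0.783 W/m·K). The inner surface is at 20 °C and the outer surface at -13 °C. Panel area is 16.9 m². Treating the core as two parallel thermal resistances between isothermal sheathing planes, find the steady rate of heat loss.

Sheathing layers in series; stud and cavity paths in parallel between them.
R_inner = 0.018/(0.817×16.9) = 0.001304 K/W
R_stud  = 0.155/(41.1×0.19×16.9) = 0.001174 K/W
R_cav   = 0.155/(0.0397×0.81×16.9) = 0.2852 K/W
1/R_core = 1/R_stud + 1/R_cav → R_core = 0.00117 K/W
R_outer = 0.023/(0.783×16.9) = 0.001738 K/W
R_total = 0.004211 K/W
Q = ΔT/R_total = 33/0.004211

Q ≈ 7840 W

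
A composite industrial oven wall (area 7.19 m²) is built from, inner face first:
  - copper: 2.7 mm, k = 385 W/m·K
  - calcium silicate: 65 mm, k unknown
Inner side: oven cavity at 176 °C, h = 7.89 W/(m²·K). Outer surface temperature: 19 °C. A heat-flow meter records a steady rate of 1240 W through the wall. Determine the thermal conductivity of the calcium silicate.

Model the wall as resistances in series:
R_inner film = 1/(h_i·A) = 1/(7.89×7.19) = 0.01763 K/W
R_copper = L/(kA) = 0.0027/(385×7.19) = 9.754×10^-7 K/W
Sum of known resistances R_other = 0.01763 K/W
Total R = ΔT/Q = 157/1240 = 0.1266 K/W
R_calcium silicate = R_total − R_other = 0.109 K/W
k = L/(R·A) = 0.065/(0.109×7.19)

k ≈ 0.083 W/(m·K)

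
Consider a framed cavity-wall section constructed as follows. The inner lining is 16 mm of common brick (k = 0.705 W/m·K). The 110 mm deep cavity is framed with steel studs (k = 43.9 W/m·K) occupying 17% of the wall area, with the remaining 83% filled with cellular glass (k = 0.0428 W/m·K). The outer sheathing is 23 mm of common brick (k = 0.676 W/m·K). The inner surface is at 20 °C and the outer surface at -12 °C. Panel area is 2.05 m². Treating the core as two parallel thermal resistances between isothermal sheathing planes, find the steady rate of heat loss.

Sheathing layers in series; stud and cavity paths in parallel between them.
R_inner = 0.016/(0.705×2.05) = 0.01107 K/W
R_stud  = 0.11/(43.9×0.17×2.05) = 0.00719 K/W
R_cav   = 0.11/(0.0428×0.83×2.05) = 1.51 K/W
1/R_core = 1/R_stud + 1/R_cav → R_core = 0.007156 K/W
R_outer = 0.023/(0.676×2.05) = 0.0166 K/W
R_total = 0.03482 K/W
Q = ΔT/R_total = 32/0.03482

Q ≈ 919 W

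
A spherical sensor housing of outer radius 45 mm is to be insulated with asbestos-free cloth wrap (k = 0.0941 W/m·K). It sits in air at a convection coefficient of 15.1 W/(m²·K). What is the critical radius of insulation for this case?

r_cr ≈ 12.5 mm

For a sphere r_cr = 2k/h = 2×0.0941/15.1
r_cr = 12.5 mm; since the bare radius (45 mm) is above r_cr, any added insulation will reduce heat loss.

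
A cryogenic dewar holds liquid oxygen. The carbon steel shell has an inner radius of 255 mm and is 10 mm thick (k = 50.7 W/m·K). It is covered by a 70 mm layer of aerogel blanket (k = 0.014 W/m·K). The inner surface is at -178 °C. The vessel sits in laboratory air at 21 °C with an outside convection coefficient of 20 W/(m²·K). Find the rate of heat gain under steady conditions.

Spherical conduction: R = (1/r_in − 1/r_out)/(4πk) per layer; series-sum.
R_carbon steel shell = (1/0.255 − 1/0.265)/(4π×50.7) = 2.323×10^-4 K/W
R_aerogel blanket = (1/0.265 − 1/0.335)/(4π×0.014) = 4.482 K/W
R_outer film = 1/(h·4πr_o²) = 1/(20×4π×0.335²) = 0.03545 K/W
R_total = 4.518 K/W
Q = ΔT/R_total = 199/4.518

Q ≈ 44 W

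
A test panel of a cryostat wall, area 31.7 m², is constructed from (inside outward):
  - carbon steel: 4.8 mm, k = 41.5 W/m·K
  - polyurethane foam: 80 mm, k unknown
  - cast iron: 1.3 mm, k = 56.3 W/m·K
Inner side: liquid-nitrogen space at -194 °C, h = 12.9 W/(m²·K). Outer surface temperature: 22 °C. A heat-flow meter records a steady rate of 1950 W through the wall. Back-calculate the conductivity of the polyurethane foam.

k ≈ 0.0233 W/(m·K)

Treating each layer as a thermal resistance in series:
R_inner film = 1/(h_i·A) = 1/(12.9×31.7) = 0.002445 K/W
R_carbon steel = L/(kA) = 0.0048/(41.5×31.7) = 3.649×10^-6 K/W
R_cast iron = L/(kA) = 0.0013/(56.3×31.7) = 7.284×10^-7 K/W
Sum of known resistances R_other = 0.00245 K/W
Total R = ΔT/Q = 216/1950 = 0.1108 K/W
R_polyurethane foam = R_total − R_other = 0.1083 K/W
k = L/(R·A) = 0.08/(0.1083×31.7)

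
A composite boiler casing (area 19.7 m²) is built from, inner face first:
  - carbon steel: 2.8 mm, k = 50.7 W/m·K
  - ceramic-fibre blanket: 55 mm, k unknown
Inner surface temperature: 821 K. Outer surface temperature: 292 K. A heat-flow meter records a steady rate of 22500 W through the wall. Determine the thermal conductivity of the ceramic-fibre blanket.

k ≈ 0.119 W/(m·K)

Thermal resistances in series:
R_carbon steel = L/(kA) = 0.0028/(50.7×19.7) = 2.803×10^-6 K/W
Sum of known resistances R_other = 2.803×10^-6 K/W
Total R = ΔT/Q = 529/22500 = 0.02351 K/W
R_ceramic-fibre blanket = R_total − R_other = 0.02351 K/W
k = L/(R·A) = 0.055/(0.02351×19.7)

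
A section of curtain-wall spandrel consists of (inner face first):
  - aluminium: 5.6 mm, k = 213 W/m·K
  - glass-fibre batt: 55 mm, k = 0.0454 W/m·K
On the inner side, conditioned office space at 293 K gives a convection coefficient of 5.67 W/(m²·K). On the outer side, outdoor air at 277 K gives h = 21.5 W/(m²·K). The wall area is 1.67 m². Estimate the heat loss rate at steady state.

Treating each layer as a thermal resistance in series:
R_inner film = 1/(h_i·A) = 1/(5.67×1.67) = 0.1056 K/W
R_aluminium = L/(kA) = 0.0056/(213×1.67) = 1.574×10^-5 K/W
R_glass-fibre batt = L/(kA) = 0.055/(0.0454×1.67) = 0.7254 K/W
R_outer film = 1/(h_o·A) = 1/(21.5×1.67) = 0.02785 K/W
R_total = 0.8589 K/W
Q = ΔT / R_total = 16 / 0.8589

Q ≈ 18.6 W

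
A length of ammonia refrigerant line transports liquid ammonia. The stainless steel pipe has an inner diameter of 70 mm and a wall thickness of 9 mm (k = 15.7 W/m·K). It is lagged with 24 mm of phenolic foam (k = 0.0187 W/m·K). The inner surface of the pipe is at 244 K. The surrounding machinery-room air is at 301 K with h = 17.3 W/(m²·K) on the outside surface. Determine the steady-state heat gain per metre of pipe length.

q′ ≈ 14.8 W/m

For a radial system each layer contributes R = ln(r_out/r_in)/(2πkL); films add R = 1/(hA).
R_stainless steel pipe wall = ln(44/35)/(2π×15.7×1) = 0.00232 K/W
R_phenolic foam = ln(68/44)/(2π×0.0187×1) = 3.705 K/W
R_outer film = 1/(h_o·2πr_oL) = 1/(17.3×2π×0.068×1) = 0.1353 K/W
R_total = 3.843 K/W
Q = ΔT/R_total = 57/3.843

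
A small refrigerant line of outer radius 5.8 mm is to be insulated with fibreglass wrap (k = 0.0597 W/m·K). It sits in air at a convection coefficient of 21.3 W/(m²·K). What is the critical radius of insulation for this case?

r_cr ≈ 2.8 mm

For a cylinder r_cr = k/h = 0.0597/21.3
r_cr = 2.8 mm; since the bare radius (5.8 mm) is above r_cr, any added insulation will reduce heat loss.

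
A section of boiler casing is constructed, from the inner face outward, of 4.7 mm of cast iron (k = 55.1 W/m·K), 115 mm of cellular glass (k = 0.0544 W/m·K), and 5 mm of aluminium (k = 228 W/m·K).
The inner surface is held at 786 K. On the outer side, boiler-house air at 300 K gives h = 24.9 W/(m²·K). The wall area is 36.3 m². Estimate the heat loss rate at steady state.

Q ≈ 8190 W

Treating each layer as a thermal resistance in series:
R_cast iron = L/(kA) = 0.0047/(55.1×36.3) = 2.35×10^-6 K/W
R_cellular glass = L/(kA) = 0.115/(0.0544×36.3) = 0.05824 K/W
R_aluminium = L/(kA) = 0.005/(228×36.3) = 6.041×10^-7 K/W
R_outer film = 1/(h_o·A) = 1/(24.9×36.3) = 0.001106 K/W
R_total = 0.05935 K/W
Q = ΔT / R_total = 486 / 0.05935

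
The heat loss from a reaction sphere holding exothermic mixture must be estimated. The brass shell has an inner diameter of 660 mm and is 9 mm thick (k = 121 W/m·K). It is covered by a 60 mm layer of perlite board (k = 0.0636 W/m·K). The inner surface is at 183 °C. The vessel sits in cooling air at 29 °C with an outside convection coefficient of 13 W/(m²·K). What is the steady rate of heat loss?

Spherical conduction: R = (1/r_in − 1/r_out)/(4πk) per layer; series-sum.
R_brass shell = (1/0.33 − 1/0.339)/(4π×121) = 5.291×10^-5 K/W
R_perlite board = (1/0.339 − 1/0.399)/(4π×0.0636) = 0.555 K/W
R_outer film = 1/(h·4πr_o²) = 1/(13×4π×0.399²) = 0.03845 K/W
R_total = 0.5935 K/W
Q = ΔT/R_total = 154/0.5935

Q ≈ 259 W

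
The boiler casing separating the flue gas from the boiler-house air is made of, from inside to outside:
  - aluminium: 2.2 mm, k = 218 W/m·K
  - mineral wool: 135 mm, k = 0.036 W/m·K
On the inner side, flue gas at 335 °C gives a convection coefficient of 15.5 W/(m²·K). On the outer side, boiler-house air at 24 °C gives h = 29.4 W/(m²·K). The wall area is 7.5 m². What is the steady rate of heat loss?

Model the wall as resistances in series:
R_inner film = 1/(h_i·A) = 1/(15.5×7.5) = 0.008602 K/W
R_aluminium = L/(kA) = 0.0022/(218×7.5) = 1.346×10^-6 K/W
R_mineral wool = L/(kA) = 0.135/(0.036×7.5) = 0.5 K/W
R_outer film = 1/(h_o·A) = 1/(29.4×7.5) = 0.004535 K/W
R_total = 0.5131 K/W
Q = ΔT / R_total = 311 / 0.5131

Q ≈ 606 W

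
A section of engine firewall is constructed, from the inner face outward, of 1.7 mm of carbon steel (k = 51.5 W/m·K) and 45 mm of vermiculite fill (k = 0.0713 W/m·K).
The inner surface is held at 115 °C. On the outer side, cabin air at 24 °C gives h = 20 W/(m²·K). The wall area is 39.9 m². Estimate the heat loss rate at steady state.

Thermal resistances in series:
R_carbon steel = L/(kA) = 0.0017/(51.5×39.9) = 8.273×10^-7 K/W
R_vermiculite fill = L/(kA) = 0.045/(0.0713×39.9) = 0.01582 K/W
R_outer film = 1/(h_o·A) = 1/(20×39.9) = 0.001253 K/W
R_total = 0.01707 K/W
Q = ΔT / R_total = 91 / 0.01707

Q ≈ 5330 W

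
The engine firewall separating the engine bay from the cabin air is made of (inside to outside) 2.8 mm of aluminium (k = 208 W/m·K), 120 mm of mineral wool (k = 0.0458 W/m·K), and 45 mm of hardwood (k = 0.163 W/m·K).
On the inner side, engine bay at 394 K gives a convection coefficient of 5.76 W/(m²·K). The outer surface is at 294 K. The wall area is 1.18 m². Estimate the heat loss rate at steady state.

Model the wall as resistances in series:
R_inner film = 1/(h_i·A) = 1/(5.76×1.18) = 0.1471 K/W
R_aluminium = L/(kA) = 0.0028/(208×1.18) = 1.141×10^-5 K/W
R_mineral wool = L/(kA) = 0.12/(0.0458×1.18) = 2.22 K/W
R_hardwood = L/(kA) = 0.045/(0.163×1.18) = 0.234 K/W
R_total = 2.602 K/W
Q = ΔT / R_total = 100 / 2.602

Q ≈ 38.4 W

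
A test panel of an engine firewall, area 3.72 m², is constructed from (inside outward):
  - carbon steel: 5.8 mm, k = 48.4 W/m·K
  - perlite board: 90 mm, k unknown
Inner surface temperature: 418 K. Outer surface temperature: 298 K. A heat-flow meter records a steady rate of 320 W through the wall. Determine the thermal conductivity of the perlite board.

Using the resistance-network approach (series):
R_carbon steel = L/(kA) = 0.0058/(48.4×3.72) = 3.221×10^-5 K/W
Sum of known resistances R_other = 3.221×10^-5 K/W
Total R = ΔT/Q = 120/320 = 0.375 K/W
R_perlite board = R_total − R_other = 0.375 K/W
k = L/(R·A) = 0.09/(0.375×3.72)

k ≈ 0.0645 W/(m·K)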